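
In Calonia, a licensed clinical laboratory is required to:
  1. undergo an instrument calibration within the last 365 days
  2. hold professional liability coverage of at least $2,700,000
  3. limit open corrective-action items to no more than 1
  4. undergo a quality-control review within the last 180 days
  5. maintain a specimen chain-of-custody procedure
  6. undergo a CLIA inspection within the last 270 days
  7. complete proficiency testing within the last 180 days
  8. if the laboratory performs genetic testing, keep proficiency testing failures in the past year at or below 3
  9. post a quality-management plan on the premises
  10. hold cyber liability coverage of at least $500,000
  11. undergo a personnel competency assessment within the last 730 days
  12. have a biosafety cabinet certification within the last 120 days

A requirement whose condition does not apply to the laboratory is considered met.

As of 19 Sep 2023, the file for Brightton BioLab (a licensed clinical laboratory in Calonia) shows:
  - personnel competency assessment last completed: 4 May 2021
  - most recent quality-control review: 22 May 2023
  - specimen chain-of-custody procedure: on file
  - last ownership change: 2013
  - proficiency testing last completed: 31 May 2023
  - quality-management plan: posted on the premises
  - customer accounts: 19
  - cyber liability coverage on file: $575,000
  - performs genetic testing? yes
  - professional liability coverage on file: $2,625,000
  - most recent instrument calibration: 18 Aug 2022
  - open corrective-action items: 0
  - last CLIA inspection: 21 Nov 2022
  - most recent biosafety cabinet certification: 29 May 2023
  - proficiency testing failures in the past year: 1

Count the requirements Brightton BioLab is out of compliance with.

4

1. instrument calibration 397 days ago vs limit 365 → not met
2. professional liability coverage $2,625,000 < $2,700,000 → not met
3. open corrective-action items 0 ≤ 1 → met
4. quality-control review 120 days ago vs limit 180 → met
5. specimen chain-of-custody procedure present → met
6. CLIA inspection 302 days ago vs limit 270 → not met
7. proficiency testing 111 days ago vs limit 180 → met
8. condition 'performs genetic testing' holds; proficiency testing failures in the past year 1 ≤ 3 → met
9. quality-management plan present → met
10. cyber liability coverage $575,000 ≥ $500,000 → met
11. personnel competency assessment 868 days ago vs limit 730 → not met
12. biosafety cabinet certification 113 days ago vs limit 120 → met
Not met: 4 of 12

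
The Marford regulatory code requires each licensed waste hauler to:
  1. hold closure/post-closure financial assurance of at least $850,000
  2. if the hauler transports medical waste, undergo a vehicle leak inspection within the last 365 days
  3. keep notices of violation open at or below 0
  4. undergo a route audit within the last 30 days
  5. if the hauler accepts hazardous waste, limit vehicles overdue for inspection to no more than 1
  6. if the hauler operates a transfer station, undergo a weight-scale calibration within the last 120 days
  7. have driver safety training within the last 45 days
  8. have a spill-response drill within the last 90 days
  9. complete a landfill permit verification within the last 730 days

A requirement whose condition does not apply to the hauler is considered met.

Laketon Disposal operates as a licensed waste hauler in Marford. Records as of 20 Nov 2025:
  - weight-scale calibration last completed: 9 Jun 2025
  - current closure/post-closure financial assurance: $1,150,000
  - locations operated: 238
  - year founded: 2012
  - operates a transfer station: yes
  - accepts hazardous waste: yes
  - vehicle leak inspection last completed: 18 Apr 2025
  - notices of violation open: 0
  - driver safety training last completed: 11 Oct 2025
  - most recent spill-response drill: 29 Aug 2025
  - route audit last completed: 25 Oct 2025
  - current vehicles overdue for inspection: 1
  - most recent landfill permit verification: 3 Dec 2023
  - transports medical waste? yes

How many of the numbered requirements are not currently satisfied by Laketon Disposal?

1. closure/post-closure financial assurance $1,150,000 ≥ $850,000 → met
2. condition 'transports medical waste' holds; vehicle leak inspection 216 days ago vs limit 365 → met
3. notices of violation open 0 ≤ 0 → met
4. route audit 26 days ago vs limit 30 → met
5. condition 'accepts hazardous waste' holds; vehicles overdue for inspection 1 ≤ 1 → met
6. condition 'operates a transfer station' holds; weight-scale calibration 164 days ago vs limit 120 → not met
7. driver safety training 40 days ago vs limit 45 → met
8. spill-response drill 83 days ago vs limit 90 → met
9. landfill permit verification 718 days ago vs limit 730 → met
Not met: 1 of 9

1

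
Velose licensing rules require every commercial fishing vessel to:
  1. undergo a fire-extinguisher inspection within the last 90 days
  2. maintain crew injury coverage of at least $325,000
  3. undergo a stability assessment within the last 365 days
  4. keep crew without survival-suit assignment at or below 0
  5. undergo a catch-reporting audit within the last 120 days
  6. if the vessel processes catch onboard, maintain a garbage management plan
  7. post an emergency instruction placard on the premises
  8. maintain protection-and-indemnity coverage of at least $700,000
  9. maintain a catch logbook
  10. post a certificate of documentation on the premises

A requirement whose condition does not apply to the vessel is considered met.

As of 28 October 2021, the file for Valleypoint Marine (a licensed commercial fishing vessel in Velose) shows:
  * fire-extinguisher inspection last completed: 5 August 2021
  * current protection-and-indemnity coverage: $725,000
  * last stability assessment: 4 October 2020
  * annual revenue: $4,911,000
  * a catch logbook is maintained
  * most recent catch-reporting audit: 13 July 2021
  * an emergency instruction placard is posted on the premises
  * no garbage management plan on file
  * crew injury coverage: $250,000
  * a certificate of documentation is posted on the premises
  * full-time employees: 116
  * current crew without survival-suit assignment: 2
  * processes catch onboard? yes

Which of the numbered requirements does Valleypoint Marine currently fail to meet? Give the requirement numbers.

2, 3, 4, 6

1. fire-extinguisher inspection 84 days ago vs limit 90 → met
2. crew injury coverage $250,000 < $325,000 → not met
3. stability assessment 389 days ago vs limit 365 → not met
4. crew without survival-suit assignment 2 > 0 → not met
5. catch-reporting audit 107 days ago vs limit 120 → met
6. condition 'processes catch onboard' holds; garbage management plan absent → not met
7. emergency instruction placard present → met
8. protection-and-indemnity coverage $725,000 ≥ $700,000 → met
9. catch logbook present → met
10. certificate of documentation present → met
Not met: 2, 3, 4, 6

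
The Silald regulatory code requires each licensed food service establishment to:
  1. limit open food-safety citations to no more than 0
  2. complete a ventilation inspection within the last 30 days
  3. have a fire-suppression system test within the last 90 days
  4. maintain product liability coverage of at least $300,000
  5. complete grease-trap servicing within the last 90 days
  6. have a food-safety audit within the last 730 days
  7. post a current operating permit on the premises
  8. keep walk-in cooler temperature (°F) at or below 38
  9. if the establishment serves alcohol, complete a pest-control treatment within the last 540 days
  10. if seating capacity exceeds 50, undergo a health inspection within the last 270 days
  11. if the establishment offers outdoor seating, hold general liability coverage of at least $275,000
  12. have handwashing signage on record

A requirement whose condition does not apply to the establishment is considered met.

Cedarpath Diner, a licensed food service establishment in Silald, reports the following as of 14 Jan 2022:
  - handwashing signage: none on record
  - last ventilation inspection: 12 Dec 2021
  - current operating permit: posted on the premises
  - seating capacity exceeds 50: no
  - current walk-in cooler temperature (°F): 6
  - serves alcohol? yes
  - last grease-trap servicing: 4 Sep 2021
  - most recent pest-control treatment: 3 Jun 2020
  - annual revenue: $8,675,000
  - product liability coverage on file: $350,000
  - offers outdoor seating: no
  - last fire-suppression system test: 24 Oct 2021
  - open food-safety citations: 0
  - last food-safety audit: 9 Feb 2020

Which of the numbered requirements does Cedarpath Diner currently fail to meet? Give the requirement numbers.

1. open food-safety citations 0 ≤ 0 → met
2. ventilation inspection 33 days ago vs limit 30 → not met
3. fire-suppression system test 82 days ago vs limit 90 → met
4. product liability coverage $350,000 ≥ $300,000 → met
5. grease-trap servicing 132 days ago vs limit 90 → not met
6. food-safety audit 705 days ago vs limit 730 → met
7. current operating permit present → met
8. walk-in cooler temperature (°F) 6 ≤ 38 → met
9. condition 'serves alcohol' holds; pest-control treatment 590 days ago vs limit 540 → not met
10. condition 'seating capacity exceeds 50' does not hold → requirement n/a → met
11. condition 'offers outdoor seating' does not hold → requirement n/a → met
12. handwashing signage absent → not met
Not met: 2, 5, 9, 12

2, 5, 9, 12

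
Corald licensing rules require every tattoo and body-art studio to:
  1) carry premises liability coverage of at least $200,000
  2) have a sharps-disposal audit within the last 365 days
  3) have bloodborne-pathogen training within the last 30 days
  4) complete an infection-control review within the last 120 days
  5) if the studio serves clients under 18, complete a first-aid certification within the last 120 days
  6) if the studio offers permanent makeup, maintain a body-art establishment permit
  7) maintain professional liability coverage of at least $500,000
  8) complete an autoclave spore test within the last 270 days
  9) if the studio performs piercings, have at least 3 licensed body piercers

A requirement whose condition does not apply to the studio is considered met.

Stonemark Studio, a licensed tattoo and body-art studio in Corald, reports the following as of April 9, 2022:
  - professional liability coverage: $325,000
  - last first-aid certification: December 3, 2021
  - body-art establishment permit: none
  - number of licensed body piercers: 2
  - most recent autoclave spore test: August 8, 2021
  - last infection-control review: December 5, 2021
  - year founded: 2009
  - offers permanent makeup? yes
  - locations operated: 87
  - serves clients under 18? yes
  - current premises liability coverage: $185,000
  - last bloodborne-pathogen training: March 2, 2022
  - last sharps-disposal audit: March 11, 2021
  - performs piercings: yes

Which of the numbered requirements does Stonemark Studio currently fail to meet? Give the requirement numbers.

1, 2, 3, 4, 5, 6, 7, 9

1. premises liability coverage $185,000 < $200,000 → not met
2. sharps-disposal audit 394 days ago vs limit 365 → not met
3. bloodborne-pathogen training 38 days ago vs limit 30 → not met
4. infection-control review 125 days ago vs limit 120 → not met
5. condition 'serves clients under 18' holds; first-aid certification 127 days ago vs limit 120 → not met
6. condition 'offers permanent makeup' holds; body-art establishment permit absent → not met
7. professional liability coverage $325,000 < $500,000 → not met
8. autoclave spore test 244 days ago vs limit 270 → met
9. condition 'performs piercings' holds; licensed body piercers 2 < 3 → not met
Not met: 1, 2, 3, 4, 5, 6, 7, 9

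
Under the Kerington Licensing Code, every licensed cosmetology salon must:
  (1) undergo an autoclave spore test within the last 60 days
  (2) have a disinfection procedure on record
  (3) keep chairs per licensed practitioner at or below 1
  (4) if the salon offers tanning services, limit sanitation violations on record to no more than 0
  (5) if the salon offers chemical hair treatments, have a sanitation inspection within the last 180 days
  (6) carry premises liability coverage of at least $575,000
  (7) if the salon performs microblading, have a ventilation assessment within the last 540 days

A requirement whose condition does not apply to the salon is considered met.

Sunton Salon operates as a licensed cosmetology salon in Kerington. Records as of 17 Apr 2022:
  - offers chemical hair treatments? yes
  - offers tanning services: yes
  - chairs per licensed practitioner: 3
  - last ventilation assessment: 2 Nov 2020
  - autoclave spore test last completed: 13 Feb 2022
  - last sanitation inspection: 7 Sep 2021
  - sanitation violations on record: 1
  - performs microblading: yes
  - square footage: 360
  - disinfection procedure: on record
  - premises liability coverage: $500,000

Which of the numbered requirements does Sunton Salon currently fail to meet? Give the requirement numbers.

1, 3, 4, 5, 6

1. autoclave spore test 63 days ago vs limit 60 → not met
2. disinfection procedure present → met
3. chairs per licensed practitioner 3 > 1 → not met
4. condition 'offers tanning services' holds; sanitation violations on record 1 > 0 → not met
5. condition 'offers chemical hair treatments' holds; sanitation inspection 222 days ago vs limit 180 → not met
6. premises liability coverage $500,000 < $575,000 → not met
7. condition 'performs microblading' holds; ventilation assessment 531 days ago vs limit 540 → met
Not met: 1, 3, 4, 5, 6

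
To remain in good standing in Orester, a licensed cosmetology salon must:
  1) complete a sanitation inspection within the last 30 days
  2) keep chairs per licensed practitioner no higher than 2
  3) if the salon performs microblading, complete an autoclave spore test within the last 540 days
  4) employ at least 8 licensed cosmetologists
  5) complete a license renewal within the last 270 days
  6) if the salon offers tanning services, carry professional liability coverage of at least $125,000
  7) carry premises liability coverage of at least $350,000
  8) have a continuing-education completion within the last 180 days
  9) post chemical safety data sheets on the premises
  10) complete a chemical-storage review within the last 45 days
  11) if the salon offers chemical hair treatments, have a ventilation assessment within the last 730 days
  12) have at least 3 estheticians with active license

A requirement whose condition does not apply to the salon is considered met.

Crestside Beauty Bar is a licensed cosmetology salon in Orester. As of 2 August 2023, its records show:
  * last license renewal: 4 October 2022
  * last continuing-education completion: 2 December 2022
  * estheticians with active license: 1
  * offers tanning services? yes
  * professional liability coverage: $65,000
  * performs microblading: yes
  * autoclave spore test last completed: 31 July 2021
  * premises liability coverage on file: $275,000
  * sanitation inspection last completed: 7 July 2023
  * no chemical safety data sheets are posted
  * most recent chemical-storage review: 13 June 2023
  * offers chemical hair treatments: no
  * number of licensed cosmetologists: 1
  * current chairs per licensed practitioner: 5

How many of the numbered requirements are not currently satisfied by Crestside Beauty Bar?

10

1. sanitation inspection 26 days ago vs limit 30 → met
2. chairs per licensed practitioner 5 > 2 → not met
3. condition 'performs microblading' holds; autoclave spore test 732 days ago vs limit 540 → not met
4. licensed cosmetologists 1 < 8 → not met
5. license renewal 302 days ago vs limit 270 → not met
6. condition 'offers tanning services' holds; professional liability coverage $65,000 < $125,000 → not met
7. premises liability coverage $275,000 < $350,000 → not met
8. continuing-education completion 243 days ago vs limit 180 → not met
9. chemical safety data sheets absent → not met
10. chemical-storage review 50 days ago vs limit 45 → not met
11. condition 'offers chemical hair treatments' does not hold → requirement n/a → met
12. estheticians with active license 1 < 3 → not met
Not met: 10 of 12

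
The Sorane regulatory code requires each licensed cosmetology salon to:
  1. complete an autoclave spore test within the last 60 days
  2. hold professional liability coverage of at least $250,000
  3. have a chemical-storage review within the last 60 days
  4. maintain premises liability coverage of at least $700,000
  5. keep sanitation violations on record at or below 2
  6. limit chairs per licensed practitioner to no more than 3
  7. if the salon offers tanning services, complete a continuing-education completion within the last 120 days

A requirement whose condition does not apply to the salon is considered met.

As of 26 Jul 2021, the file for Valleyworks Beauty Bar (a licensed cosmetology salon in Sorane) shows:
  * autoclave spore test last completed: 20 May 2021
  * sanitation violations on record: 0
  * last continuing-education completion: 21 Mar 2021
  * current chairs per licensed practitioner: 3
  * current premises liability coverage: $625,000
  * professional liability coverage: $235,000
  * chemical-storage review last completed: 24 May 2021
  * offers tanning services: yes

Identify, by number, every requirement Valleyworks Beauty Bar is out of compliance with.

1, 2, 3, 4, 7

1. autoclave spore test 67 days ago vs limit 60 → not met
2. professional liability coverage $235,000 < $250,000 → not met
3. chemical-storage review 63 days ago vs limit 60 → not met
4. premises liability coverage $625,000 < $700,000 → not met
5. sanitation violations on record 0 ≤ 2 → met
6. chairs per licensed practitioner 3 ≤ 3 → met
7. condition 'offers tanning services' holds; continuing-education completion 127 days ago vs limit 120 → not met
Not met: 1, 2, 3, 4, 7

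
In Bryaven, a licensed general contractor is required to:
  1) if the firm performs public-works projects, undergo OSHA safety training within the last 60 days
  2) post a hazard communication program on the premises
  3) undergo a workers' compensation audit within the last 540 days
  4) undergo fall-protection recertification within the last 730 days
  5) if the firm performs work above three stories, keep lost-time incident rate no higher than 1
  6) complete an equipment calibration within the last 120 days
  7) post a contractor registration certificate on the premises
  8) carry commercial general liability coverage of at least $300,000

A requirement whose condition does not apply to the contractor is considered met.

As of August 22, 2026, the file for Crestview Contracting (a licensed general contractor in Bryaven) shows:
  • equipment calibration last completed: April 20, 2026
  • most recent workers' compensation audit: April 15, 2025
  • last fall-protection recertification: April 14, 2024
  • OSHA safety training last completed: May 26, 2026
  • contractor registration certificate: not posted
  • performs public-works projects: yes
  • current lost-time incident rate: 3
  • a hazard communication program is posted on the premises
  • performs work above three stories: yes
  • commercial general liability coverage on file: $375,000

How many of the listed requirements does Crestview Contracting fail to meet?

1. condition 'performs public-works projects' holds; OSHA safety training 88 days ago vs limit 60 → not met
2. hazard communication program present → met
3. workers' compensation audit 494 days ago vs limit 540 → met
4. fall-protection recertification 860 days ago vs limit 730 → not met
5. condition 'performs work above three stories' holds; lost-time incident rate 3 > 1 → not met
6. equipment calibration 124 days ago vs limit 120 → not met
7. contractor registration certificate absent → not met
8. commercial general liability coverage $375,000 ≥ $300,000 → met
Not met: 5 of 8

5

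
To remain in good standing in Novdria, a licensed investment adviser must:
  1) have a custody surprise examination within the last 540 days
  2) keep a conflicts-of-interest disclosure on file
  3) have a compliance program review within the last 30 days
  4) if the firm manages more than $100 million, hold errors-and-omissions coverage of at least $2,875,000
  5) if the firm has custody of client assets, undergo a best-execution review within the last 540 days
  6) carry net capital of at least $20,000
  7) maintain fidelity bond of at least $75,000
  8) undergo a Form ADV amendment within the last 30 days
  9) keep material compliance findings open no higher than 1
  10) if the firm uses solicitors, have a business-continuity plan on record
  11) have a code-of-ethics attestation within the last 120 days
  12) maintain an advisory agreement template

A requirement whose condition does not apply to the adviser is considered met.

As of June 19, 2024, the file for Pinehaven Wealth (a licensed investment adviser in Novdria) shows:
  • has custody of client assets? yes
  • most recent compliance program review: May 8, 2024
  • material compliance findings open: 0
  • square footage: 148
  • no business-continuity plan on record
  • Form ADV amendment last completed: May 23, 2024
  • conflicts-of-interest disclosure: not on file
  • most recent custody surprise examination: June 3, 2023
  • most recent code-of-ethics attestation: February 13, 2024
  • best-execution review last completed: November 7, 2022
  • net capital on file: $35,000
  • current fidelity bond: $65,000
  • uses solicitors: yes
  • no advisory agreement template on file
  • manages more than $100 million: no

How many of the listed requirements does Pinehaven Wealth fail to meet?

1. custody surprise examination 382 days ago vs limit 540 → met
2. conflicts-of-interest disclosure absent → not met
3. compliance program review 42 days ago vs limit 30 → not met
4. condition 'manages more than $100 million' does not hold → requirement n/a → met
5. condition 'has custody of client assets' holds; best-execution review 590 days ago vs limit 540 → not met
6. net capital $35,000 ≥ $20,000 → met
7. fidelity bond $65,000 < $75,000 → not met
8. Form ADV amendment 27 days ago vs limit 30 → met
9. material compliance findings open 0 ≤ 1 → met
10. condition 'uses solicitors' holds; business-continuity plan absent → not met
11. code-of-ethics attestation 127 days ago vs limit 120 → not met
12. advisory agreement template absent → not met
Not met: 7 of 12

7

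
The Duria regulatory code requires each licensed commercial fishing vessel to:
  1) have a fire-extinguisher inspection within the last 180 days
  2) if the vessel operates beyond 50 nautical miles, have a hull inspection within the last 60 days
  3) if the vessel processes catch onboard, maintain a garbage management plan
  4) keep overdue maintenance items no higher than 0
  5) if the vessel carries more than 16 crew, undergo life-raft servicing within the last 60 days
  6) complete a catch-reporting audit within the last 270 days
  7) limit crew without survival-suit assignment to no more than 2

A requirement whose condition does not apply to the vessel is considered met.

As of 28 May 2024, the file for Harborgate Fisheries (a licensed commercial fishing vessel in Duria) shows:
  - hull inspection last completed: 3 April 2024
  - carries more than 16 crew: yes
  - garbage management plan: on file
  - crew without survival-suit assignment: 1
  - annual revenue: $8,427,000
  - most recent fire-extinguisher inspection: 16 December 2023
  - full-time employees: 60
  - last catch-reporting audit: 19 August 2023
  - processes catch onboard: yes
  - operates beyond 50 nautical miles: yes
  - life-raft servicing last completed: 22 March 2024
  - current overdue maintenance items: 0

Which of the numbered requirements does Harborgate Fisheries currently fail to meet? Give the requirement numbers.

5, 6

1. fire-extinguisher inspection 164 days ago vs limit 180 → met
2. condition 'operates beyond 50 nautical miles' holds; hull inspection 55 days ago vs limit 60 → met
3. condition 'processes catch onboard' holds; garbage management plan present → met
4. overdue maintenance items 0 ≤ 0 → met
5. condition 'carries more than 16 crew' holds; life-raft servicing 67 days ago vs limit 60 → not met
6. catch-reporting audit 283 days ago vs limit 270 → not met
7. crew without survival-suit assignment 1 ≤ 2 → met
Not met: 5, 6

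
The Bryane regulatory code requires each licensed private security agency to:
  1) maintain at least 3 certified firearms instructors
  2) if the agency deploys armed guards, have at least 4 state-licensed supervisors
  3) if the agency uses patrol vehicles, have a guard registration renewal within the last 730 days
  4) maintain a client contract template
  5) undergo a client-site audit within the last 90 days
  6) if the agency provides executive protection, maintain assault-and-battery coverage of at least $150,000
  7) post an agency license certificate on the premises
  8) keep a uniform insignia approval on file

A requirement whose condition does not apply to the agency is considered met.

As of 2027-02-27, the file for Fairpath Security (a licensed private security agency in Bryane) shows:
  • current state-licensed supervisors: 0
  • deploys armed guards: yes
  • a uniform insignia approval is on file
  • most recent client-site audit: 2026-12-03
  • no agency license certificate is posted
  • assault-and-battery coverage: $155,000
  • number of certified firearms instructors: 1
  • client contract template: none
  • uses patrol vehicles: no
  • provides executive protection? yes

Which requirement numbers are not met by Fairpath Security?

1, 2, 4, 7

1. certified firearms instructors 1 < 3 → not met
2. condition 'deploys armed guards' holds; state-licensed supervisors 0 < 4 → not met
3. condition 'uses patrol vehicles' does not hold → requirement n/a → met
4. client contract template absent → not met
5. client-site audit 86 days ago vs limit 90 → met
6. condition 'provides executive protection' holds; assault-and-battery coverage $155,000 ≥ $150,000 → met
7. agency license certificate absent → not met
8. uniform insignia approval present → met
Not met: 1, 2, 4, 7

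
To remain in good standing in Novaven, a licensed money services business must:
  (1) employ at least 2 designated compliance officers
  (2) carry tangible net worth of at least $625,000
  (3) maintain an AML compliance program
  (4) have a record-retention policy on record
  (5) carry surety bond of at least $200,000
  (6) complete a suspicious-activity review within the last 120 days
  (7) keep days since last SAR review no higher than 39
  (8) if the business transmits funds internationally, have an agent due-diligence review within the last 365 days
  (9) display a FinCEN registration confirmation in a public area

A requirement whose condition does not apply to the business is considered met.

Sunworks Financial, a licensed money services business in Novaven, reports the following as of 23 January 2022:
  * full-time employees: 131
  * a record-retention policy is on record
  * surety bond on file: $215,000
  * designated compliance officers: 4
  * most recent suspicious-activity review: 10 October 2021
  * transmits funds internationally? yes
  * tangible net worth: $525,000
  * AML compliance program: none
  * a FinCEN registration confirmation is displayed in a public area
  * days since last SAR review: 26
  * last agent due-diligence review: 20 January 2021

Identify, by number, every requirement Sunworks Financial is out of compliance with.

2, 3, 8

1. designated compliance officers 4 ≥ 2 → met
2. tangible net worth $525,000 < $625,000 → not met
3. AML compliance program absent → not met
4. record-retention policy present → met
5. surety bond $215,000 ≥ $200,000 → met
6. suspicious-activity review 105 days ago vs limit 120 → met
7. days since last SAR review 26 ≤ 39 → met
8. condition 'transmits funds internationally' holds; agent due-diligence review 368 days ago vs limit 365 → not met
9. FinCEN registration confirmation present → met
Not met: 2, 3, 8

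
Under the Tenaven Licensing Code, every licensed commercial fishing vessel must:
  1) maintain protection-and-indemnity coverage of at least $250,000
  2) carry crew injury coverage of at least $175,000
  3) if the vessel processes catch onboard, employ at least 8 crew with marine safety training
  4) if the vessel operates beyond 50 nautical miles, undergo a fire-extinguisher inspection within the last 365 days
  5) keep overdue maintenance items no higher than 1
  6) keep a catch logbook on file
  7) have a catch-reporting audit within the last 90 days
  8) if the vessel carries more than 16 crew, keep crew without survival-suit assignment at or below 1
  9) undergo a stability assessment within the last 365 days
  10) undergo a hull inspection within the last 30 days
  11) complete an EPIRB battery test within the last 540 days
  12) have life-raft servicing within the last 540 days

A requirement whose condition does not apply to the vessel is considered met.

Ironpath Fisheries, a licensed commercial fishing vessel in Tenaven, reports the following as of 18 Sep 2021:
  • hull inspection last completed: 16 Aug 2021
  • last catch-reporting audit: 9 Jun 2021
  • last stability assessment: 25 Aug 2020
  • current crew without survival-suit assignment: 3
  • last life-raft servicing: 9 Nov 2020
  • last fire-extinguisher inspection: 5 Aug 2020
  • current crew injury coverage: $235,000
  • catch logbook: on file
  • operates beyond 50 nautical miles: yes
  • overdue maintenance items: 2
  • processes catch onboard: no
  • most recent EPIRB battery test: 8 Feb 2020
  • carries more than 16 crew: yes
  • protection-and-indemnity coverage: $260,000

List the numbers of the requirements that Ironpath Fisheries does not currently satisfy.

4, 5, 7, 8, 9, 10, 11

1. protection-and-indemnity coverage $260,000 ≥ $250,000 → met
2. crew injury coverage $235,000 ≥ $175,000 → met
3. condition 'processes catch onboard' does not hold → requirement n/a → met
4. condition 'operates beyond 50 nautical miles' holds; fire-extinguisher inspection 409 days ago vs limit 365 → not met
5. overdue maintenance items 2 > 1 → not met
6. catch logbook present → met
7. catch-reporting audit 101 days ago vs limit 90 → not met
8. condition 'carries more than 16 crew' holds; crew without survival-suit assignment 3 > 1 → not met
9. stability assessment 389 days ago vs limit 365 → not met
10. hull inspection 33 days ago vs limit 30 → not met
11. EPIRB battery test 588 days ago vs limit 540 → not met
12. life-raft servicing 313 days ago vs limit 540 → met
Not met: 4, 5, 7, 8, 9, 10, 11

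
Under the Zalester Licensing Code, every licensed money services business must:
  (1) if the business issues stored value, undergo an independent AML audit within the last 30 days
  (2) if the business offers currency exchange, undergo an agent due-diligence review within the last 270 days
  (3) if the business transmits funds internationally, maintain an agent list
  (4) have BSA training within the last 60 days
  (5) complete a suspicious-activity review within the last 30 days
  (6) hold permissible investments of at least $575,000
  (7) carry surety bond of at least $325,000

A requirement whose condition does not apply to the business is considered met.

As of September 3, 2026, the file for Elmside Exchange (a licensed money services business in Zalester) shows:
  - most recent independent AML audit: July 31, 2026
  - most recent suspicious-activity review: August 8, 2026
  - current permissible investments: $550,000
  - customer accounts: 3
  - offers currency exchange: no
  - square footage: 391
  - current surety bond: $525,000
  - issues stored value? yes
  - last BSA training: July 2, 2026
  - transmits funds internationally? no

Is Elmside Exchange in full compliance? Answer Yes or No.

No

1. condition 'issues stored value' holds; independent AML audit 34 days ago vs limit 30 → not met
2. condition 'offers currency exchange' does not hold → requirement n/a → met
3. condition 'transmits funds internationally' does not hold → requirement n/a → met
4. BSA training 63 days ago vs limit 60 → not met
5. suspicious-activity review 26 days ago vs limit 30 → met
6. permissible investments $550,000 < $575,000 → not met
7. surety bond $525,000 ≥ $325,000 → met
Not met: 1, 4, 6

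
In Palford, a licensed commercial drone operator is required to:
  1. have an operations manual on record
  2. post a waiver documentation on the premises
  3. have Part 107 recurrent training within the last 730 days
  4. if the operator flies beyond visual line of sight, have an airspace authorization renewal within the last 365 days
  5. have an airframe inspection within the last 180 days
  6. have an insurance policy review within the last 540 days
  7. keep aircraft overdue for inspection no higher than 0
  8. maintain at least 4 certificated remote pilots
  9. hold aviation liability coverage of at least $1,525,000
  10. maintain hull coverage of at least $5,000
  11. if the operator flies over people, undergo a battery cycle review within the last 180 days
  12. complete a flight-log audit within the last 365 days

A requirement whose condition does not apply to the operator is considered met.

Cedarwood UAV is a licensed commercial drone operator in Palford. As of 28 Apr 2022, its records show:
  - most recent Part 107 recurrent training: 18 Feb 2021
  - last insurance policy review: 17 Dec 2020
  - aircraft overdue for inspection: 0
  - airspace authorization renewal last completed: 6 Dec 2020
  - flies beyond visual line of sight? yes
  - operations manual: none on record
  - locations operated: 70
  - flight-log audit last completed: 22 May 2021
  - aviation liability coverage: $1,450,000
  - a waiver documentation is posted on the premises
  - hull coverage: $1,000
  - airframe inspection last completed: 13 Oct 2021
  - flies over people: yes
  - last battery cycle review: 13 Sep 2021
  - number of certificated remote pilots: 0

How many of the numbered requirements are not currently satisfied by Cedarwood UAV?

1. operations manual absent → not met
2. waiver documentation present → met
3. Part 107 recurrent training 434 days ago vs limit 730 → met
4. condition 'flies beyond visual line of sight' holds; airspace authorization renewal 508 days ago vs limit 365 → not met
5. airframe inspection 197 days ago vs limit 180 → not met
6. insurance policy review 497 days ago vs limit 540 → met
7. aircraft overdue for inspection 0 ≤ 0 → met
8. certificated remote pilots 0 < 4 → not met
9. aviation liability coverage $1,450,000 < $1,525,000 → not met
10. hull coverage $1,000 < $5,000 → not met
11. condition 'flies over people' holds; battery cycle review 227 days ago vs limit 180 → not met
12. flight-log audit 341 days ago vs limit 365 → met
Not met: 7 of 12

7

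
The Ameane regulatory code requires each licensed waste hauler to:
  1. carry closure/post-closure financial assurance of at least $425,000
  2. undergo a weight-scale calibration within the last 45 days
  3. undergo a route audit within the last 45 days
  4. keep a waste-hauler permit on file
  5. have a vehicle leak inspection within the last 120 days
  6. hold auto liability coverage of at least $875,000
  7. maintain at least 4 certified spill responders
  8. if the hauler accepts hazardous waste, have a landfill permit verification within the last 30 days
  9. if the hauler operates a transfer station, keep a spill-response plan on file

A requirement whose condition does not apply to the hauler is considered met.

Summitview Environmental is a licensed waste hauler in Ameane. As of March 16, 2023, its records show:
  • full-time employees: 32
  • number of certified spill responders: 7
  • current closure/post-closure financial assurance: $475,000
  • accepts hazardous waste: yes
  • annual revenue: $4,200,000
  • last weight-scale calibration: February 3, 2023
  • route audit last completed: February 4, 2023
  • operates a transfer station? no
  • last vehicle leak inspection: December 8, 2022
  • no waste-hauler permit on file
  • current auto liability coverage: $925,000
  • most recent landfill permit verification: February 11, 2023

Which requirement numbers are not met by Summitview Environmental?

4, 8

1. closure/post-closure financial assurance $475,000 ≥ $425,000 → met
2. weight-scale calibration 41 days ago vs limit 45 → met
3. route audit 40 days ago vs limit 45 → met
4. waste-hauler permit absent → not met
5. vehicle leak inspection 98 days ago vs limit 120 → met
6. auto liability coverage $925,000 ≥ $875,000 → met
7. certified spill responders 7 ≥ 4 → met
8. condition 'accepts hazardous waste' holds; landfill permit verification 33 days ago vs limit 30 → not met
9. condition 'operates a transfer station' does not hold → requirement n/a → met
Not met: 4, 8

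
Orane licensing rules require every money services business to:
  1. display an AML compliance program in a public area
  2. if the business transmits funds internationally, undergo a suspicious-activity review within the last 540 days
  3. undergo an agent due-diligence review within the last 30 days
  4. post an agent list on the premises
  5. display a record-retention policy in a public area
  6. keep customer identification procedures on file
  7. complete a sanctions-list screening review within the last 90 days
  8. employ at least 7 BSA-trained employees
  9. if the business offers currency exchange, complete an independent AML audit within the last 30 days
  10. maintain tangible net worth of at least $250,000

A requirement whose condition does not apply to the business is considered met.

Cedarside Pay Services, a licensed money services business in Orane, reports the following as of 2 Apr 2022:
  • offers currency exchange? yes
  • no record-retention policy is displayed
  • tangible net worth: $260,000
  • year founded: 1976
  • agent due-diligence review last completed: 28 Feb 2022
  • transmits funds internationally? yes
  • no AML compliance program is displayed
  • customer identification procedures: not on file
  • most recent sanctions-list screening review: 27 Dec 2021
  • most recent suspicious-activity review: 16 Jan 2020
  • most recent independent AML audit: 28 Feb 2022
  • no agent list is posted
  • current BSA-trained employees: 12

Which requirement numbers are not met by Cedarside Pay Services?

1. AML compliance program absent → not met
2. condition 'transmits funds internationally' holds; suspicious-activity review 807 days ago vs limit 540 → not met
3. agent due-diligence review 33 days ago vs limit 30 → not met
4. agent list absent → not met
5. record-retention policy absent → not met
6. customer identification procedures absent → not met
7. sanctions-list screening review 96 days ago vs limit 90 → not met
8. BSA-trained employees 12 ≥ 7 → met
9. condition 'offers currency exchange' holds; independent AML audit 33 days ago vs limit 30 → not met
10. tangible net worth $260,000 ≥ $250,000 → met
Not met: 1, 2, 3, 4, 5, 6, 7, 9

1, 2, 3, 4, 5, 6, 7, 9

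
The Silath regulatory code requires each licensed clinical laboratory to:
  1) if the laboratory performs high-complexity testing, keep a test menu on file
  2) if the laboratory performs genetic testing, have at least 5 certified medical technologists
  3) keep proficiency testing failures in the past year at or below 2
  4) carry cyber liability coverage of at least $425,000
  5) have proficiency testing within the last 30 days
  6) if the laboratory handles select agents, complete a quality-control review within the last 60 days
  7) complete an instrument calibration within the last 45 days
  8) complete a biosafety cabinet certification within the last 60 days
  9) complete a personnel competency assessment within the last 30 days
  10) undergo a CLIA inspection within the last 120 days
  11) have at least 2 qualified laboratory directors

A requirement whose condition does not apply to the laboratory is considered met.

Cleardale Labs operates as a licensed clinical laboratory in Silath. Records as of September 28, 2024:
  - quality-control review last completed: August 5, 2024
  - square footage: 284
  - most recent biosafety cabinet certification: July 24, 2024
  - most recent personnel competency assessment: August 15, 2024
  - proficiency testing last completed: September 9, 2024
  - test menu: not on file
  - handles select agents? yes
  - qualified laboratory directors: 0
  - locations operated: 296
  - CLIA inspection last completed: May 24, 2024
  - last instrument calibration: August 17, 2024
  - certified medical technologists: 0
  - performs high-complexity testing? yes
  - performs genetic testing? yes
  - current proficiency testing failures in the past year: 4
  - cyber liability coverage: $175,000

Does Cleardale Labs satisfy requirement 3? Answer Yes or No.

No

3. proficiency testing failures in the past year 4 > 2 → not met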